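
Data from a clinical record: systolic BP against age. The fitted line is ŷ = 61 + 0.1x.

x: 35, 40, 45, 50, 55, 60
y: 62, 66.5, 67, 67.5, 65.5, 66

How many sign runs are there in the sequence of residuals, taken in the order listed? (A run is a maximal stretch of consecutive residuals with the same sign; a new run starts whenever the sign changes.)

3 runs

x=35: ŷ = 61 + 0.1·35 = 64.5; e = 62 − 64.5 = -2.5
x=40: ŷ = 61 + 0.1·40 = 65; e = 66.5 − 65 = 1.5
x=45: ŷ = 61 + 0.1·45 = 65.5; e = 67 − 65.5 = 1.5
x=50: ŷ = 61 + 0.1·50 = 66; e = 67.5 − 66 = 1.5
x=55: ŷ = 61 + 0.1·55 = 66.5; e = 65.5 − 66.5 = -1
x=60: ŷ = 61 + 0.1·60 = 67; e = 66 − 67 = -1
Signs: − + + + − −
Runs: −×1, +×3, −×2 → 3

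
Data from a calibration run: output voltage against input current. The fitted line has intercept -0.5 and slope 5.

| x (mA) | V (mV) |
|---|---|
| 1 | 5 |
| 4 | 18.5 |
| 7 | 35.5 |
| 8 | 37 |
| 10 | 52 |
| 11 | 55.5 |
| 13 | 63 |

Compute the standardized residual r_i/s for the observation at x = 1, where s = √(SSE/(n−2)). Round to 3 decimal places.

0.264

x=1: ŷ = -0.5 + 5·1 = 4.5; r = 5 − 4.5 = 0.5
x=4: ŷ = -0.5 + 5·4 = 19.5; r = 18.5 − 19.5 = -1
x=7: ŷ = -0.5 + 5·7 = 34.5; r = 35.5 − 34.5 = 1
x=8: ŷ = -0.5 + 5·8 = 39.5; r = 37 − 39.5 = -2.5
x=10: ŷ = -0.5 + 5·10 = 49.5; r = 52 − 49.5 = 2.5
x=11: ŷ = -0.5 + 5·11 = 54.5; r = 55.5 − 54.5 = 1
x=13: ŷ = -0.5 + 5·13 = 64.5; r = 63 − 64.5 = -1.5
SSE = 0.25 + 1 + 1 + 6.25 + 6.25 + 1 + 2.25 = 18
s = √(18/5) = 1.89737
r/s = 0.5 / 1.89737 = 0.264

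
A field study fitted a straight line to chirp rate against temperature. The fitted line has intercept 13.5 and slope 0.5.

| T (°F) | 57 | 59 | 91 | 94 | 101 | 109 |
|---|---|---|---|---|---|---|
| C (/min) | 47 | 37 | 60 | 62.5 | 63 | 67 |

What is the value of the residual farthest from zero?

T=57: ŷ = 13.5 + 0.5·57 = 42; r = 47 − 42 = 5
T=59: ŷ = 13.5 + 0.5·59 = 43; r = 37 − 43 = -6
T=91: ŷ = 13.5 + 0.5·91 = 59; r = 60 − 59 = 1
T=94: ŷ = 13.5 + 0.5·94 = 60.5; r = 62.5 − 60.5 = 2
T=101: ŷ = 13.5 + 0.5·101 = 64; r = 63 − 64 = -1
T=109: ŷ = 13.5 + 0.5·109 = 68; r = 67 − 68 = -1
Largest |r| is 6 at T = 59, residual -6.

r = -6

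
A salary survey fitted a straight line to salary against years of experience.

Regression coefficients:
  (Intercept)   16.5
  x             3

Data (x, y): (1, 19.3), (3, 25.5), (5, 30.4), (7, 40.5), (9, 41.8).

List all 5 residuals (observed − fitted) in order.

-0.2, 0, -1.1, 3, -1.7

x=1: ŷ = 16.5 + 3·1 = 19.5; e = 19.3 − 19.5 = -0.2
x=3: ŷ = 16.5 + 3·3 = 25.5; e = 25.5 − 25.5 = 0
x=5: ŷ = 16.5 + 3·5 = 31.5; e = 30.4 − 31.5 = -1.1
x=7: ŷ = 16.5 + 3·7 = 37.5; e = 40.5 − 37.5 = 3
x=9: ŷ = 16.5 + 3·9 = 43.5; e = 41.8 − 43.5 = -1.7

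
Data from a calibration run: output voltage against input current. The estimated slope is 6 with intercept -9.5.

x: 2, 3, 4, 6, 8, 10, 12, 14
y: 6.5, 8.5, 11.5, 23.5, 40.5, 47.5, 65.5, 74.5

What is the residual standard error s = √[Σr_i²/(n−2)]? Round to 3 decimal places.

x=2: ŷ = -9.5 + 6·2 = 2.5; r = 6.5 − 2.5 = 4
x=3: ŷ = -9.5 + 6·3 = 8.5; r = 8.5 − 8.5 = 0
x=4: ŷ = -9.5 + 6·4 = 14.5; r = 11.5 − 14.5 = -3
x=6: ŷ = -9.5 + 6·6 = 26.5; r = 23.5 − 26.5 = -3
x=8: ŷ = -9.5 + 6·8 = 38.5; r = 40.5 − 38.5 = 2
x=10: ŷ = -9.5 + 6·10 = 50.5; r = 47.5 − 50.5 = -3
x=12: ŷ = -9.5 + 6·12 = 62.5; r = 65.5 − 62.5 = 3
x=14: ŷ = -9.5 + 6·14 = 74.5; r = 74.5 − 74.5 = 0
SSE = 16 + 0 + 9 + 9 + 4 + 9 + 9 + 0 = 56
s = √(56/6) = √9.33333 ≈ 3.055

s = 3.055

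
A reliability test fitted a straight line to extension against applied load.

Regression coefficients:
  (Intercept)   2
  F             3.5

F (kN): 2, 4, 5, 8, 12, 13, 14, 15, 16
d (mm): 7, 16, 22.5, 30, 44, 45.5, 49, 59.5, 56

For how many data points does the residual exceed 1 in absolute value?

F=2: ŷ = 2 + 3.5·2 = 9; e = 7 − 9 = -2
F=4: ŷ = 2 + 3.5·4 = 16; e = 16 − 16 = 0
F=5: ŷ = 2 + 3.5·5 = 19.5; e = 22.5 − 19.5 = 3
F=8: ŷ = 2 + 3.5·8 = 30; e = 30 − 30 = 0
F=12: ŷ = 2 + 3.5·12 = 44; e = 44 − 44 = 0
F=13: ŷ = 2 + 3.5·13 = 47.5; e = 45.5 − 47.5 = -2
F=14: ŷ = 2 + 3.5·14 = 51; e = 49 − 51 = -2
F=15: ŷ = 2 + 3.5·15 = 54.5; e = 59.5 − 54.5 = 5
F=16: ŷ = 2 + 3.5·16 = 58; e = 56 − 58 = -2
|e| > 1: F=2 (|e|=2), F=5 (|e|=3), F=13 (|e|=2), F=14 (|e|=2), F=15 (|e|=5), F=16 (|e|=2) → 6

6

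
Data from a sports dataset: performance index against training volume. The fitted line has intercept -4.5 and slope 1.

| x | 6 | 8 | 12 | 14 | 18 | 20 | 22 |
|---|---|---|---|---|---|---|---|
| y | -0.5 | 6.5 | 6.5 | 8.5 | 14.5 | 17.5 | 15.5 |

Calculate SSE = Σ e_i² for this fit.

SSE = 24

x=6: ŷ = -4.5 + 6 = 1.5; e = -0.5 − 1.5 = -2
x=8: ŷ = -4.5 + 8 = 3.5; e = 6.5 − 3.5 = 3
x=12: ŷ = -4.5 + 12 = 7.5; e = 6.5 − 7.5 = -1
x=14: ŷ = -4.5 + 14 = 9.5; e = 8.5 − 9.5 = -1
x=18: ŷ = -4.5 + 18 = 13.5; e = 14.5 − 13.5 = 1
x=20: ŷ = -4.5 + 20 = 15.5; e = 17.5 − 15.5 = 2
x=22: ŷ = -4.5 + 22 = 17.5; e = 15.5 − 17.5 = -2
SSE = 4 + 9 + 1 + 1 + 1 + 4 + 4 = 24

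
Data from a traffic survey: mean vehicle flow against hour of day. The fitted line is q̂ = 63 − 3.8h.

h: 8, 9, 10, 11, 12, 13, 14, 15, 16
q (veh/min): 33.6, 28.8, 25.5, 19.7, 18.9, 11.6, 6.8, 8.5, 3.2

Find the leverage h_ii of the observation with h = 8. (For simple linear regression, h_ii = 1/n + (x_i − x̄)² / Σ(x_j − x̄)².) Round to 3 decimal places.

h = 0.378

h̄ = (8 + 9 + 10 + 11 + 12 + 13 + 14 + 15 + 16)/9 = 12
Σ(h − h̄)² = 16 + 9 + 4 + 1 + 0 + 1 + 4 + 9 + 16 = 60
h = 1/9 + (-4)²/60 = 0.111111 + 0.266667 = 0.378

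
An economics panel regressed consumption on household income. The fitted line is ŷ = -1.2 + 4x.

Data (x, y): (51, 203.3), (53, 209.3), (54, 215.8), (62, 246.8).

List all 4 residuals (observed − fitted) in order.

0.5, -1.5, 1, 0

x=51: ŷ = -1.2 + 4·51 = 202.8; r = 203.3 − 202.8 = 0.5
x=53: ŷ = -1.2 + 4·53 = 210.8; r = 209.3 − 210.8 = -1.5
x=54: ŷ = -1.2 + 4·54 = 214.8; r = 215.8 − 214.8 = 1
x=62: ŷ = -1.2 + 4·62 = 246.8; r = 246.8 − 246.8 = 0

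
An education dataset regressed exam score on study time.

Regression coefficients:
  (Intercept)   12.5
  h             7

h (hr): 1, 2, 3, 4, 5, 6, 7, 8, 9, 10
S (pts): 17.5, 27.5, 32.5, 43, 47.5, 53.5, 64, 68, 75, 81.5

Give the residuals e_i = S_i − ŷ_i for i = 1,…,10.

-2, 1, -1, 2.5, 0, -1, 2.5, -0.5, -0.5, -1

h=1: ŷ = 12.5 + 7·1 = 19.5; e = 17.5 − 19.5 = -2
h=2: ŷ = 12.5 + 7·2 = 26.5; e = 27.5 − 26.5 = 1
h=3: ŷ = 12.5 + 7·3 = 33.5; e = 32.5 − 33.5 = -1
h=4: ŷ = 12.5 + 7·4 = 40.5; e = 43 − 40.5 = 2.5
h=5: ŷ = 12.5 + 7·5 = 47.5; e = 47.5 − 47.5 = 0
h=6: ŷ = 12.5 + 7·6 = 54.5; e = 53.5 − 54.5 = -1
h=7: ŷ = 12.5 + 7·7 = 61.5; e = 64 − 61.5 = 2.5
h=8: ŷ = 12.5 + 7·8 = 68.5; e = 68 − 68.5 = -0.5
h=9: ŷ = 12.5 + 7·9 = 75.5; e = 75 − 75.5 = -0.5
h=10: ŷ = 12.5 + 7·10 = 82.5; e = 81.5 − 82.5 = -1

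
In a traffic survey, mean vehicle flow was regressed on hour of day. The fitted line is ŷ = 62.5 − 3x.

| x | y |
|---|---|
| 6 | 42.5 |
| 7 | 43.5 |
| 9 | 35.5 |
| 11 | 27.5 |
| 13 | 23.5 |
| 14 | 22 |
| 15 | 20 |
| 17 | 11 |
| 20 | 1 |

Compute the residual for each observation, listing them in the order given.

-2, 2, 0, -2, 0, 1.5, 2.5, -0.5, -1.5

x=6: ŷ = 62.5 − 3·6 = 44.5; e = 42.5 − 44.5 = -2
x=7: ŷ = 62.5 − 3·7 = 41.5; e = 43.5 − 41.5 = 2
x=9: ŷ = 62.5 − 3·9 = 35.5; e = 35.5 − 35.5 = 0
x=11: ŷ = 62.5 − 3·11 = 29.5; e = 27.5 − 29.5 = -2
x=13: ŷ = 62.5 − 3·13 = 23.5; e = 23.5 − 23.5 = 0
x=14: ŷ = 62.5 − 3·14 = 20.5; e = 22 − 20.5 = 1.5
x=15: ŷ = 62.5 − 3·15 = 17.5; e = 20 − 17.5 = 2.5
x=17: ŷ = 62.5 − 3·17 = 11.5; e = 11 − 11.5 = -0.5
x=20: ŷ = 62.5 − 3·20 = 2.5; e = 1 − 2.5 = -1.5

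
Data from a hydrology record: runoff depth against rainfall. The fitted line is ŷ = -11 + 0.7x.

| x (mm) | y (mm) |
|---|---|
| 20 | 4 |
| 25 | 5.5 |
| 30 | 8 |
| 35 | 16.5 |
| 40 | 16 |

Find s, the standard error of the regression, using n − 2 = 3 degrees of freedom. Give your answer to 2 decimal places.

s = 2.31

x=20: ŷ = -11 + 0.7·20 = 3; r = 4 − 3 = 1
x=25: ŷ = -11 + 0.7·25 = 6.5; r = 5.5 − 6.5 = -1
x=30: ŷ = -11 + 0.7·30 = 10; r = 8 − 10 = -2
x=35: ŷ = -11 + 0.7·35 = 13.5; r = 16.5 − 13.5 = 3
x=40: ŷ = -11 + 0.7·40 = 17; r = 16 − 17 = -1
SSE = 1 + 1 + 4 + 9 + 1 = 16
s = √(16/3) = √5.33333 ≈ 2.31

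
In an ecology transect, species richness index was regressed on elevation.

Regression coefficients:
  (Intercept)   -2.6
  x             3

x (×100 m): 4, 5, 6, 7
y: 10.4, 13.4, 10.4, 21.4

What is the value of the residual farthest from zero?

x=4: ŷ = -2.6 + 3·4 = 9.4; e = 10.4 − 9.4 = 1
x=5: ŷ = -2.6 + 3·5 = 12.4; e = 13.4 − 12.4 = 1
x=6: ŷ = -2.6 + 3·6 = 15.4; e = 10.4 − 15.4 = -5
x=7: ŷ = -2.6 + 3·7 = 18.4; e = 21.4 − 18.4 = 3
Largest |e| is 5 at x = 6, residual -5.

e = -5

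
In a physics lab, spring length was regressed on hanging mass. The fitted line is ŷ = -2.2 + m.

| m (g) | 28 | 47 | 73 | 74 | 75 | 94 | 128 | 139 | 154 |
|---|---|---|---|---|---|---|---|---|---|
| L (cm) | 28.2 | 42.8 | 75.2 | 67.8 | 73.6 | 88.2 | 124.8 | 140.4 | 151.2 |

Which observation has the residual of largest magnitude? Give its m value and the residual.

m=28: ŷ = -2.2 + 28 = 25.8; r = 28.2 − 25.8 = 2.4
m=47: ŷ = -2.2 + 47 = 44.8; r = 42.8 − 44.8 = -2
m=73: ŷ = -2.2 + 73 = 70.8; r = 75.2 − 70.8 = 4.4
m=74: ŷ = -2.2 + 74 = 71.8; r = 67.8 − 71.8 = -4
m=75: ŷ = -2.2 + 75 = 72.8; r = 73.6 − 72.8 = 0.8
m=94: ŷ = -2.2 + 94 = 91.8; r = 88.2 − 91.8 = -3.6
m=128: ŷ = -2.2 + 128 = 125.8; r = 124.8 − 125.8 = -1
m=139: ŷ = -2.2 + 139 = 136.8; r = 140.4 − 136.8 = 3.6
m=154: ŷ = -2.2 + 154 = 151.8; r = 151.2 − 151.8 = -0.6
Largest |r| is 4.4 at m = 73, residual 4.4.

m = 73, r = 4.4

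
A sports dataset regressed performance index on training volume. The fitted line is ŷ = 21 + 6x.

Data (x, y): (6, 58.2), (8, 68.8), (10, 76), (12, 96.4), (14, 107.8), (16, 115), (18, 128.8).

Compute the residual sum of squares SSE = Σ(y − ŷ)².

SSE = 49.92

x=6: ŷ = 21 + 6·6 = 57; r = 58.2 − 57 = 1.2
x=8: ŷ = 21 + 6·8 = 69; r = 68.8 − 69 = -0.2
x=10: ŷ = 21 + 6·10 = 81; r = 76 − 81 = -5
x=12: ŷ = 21 + 6·12 = 93; r = 96.4 − 93 = 3.4
x=14: ŷ = 21 + 6·14 = 105; r = 107.8 − 105 = 2.8
x=16: ŷ = 21 + 6·16 = 117; r = 115 − 117 = -2
x=18: ŷ = 21 + 6·18 = 129; r = 128.8 − 129 = -0.2
SSE = 1.44 + 0.04 + 25 + 11.56 + 7.84 + 4 + 0.04 = 49.92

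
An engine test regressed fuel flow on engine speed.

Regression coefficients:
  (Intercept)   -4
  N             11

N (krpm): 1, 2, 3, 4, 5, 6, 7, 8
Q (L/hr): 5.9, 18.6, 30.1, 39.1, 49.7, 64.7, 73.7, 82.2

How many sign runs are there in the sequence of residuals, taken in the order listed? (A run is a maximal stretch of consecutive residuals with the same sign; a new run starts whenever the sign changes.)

5 runs

N=1: ŷ = -4 + 11·1 = 7; r = 5.9 − 7 = -1.1
N=2: ŷ = -4 + 11·2 = 18; r = 18.6 − 18 = 0.6
N=3: ŷ = -4 + 11·3 = 29; r = 30.1 − 29 = 1.1
N=4: ŷ = -4 + 11·4 = 40; r = 39.1 − 40 = -0.9
N=5: ŷ = -4 + 11·5 = 51; r = 49.7 − 51 = -1.3
N=6: ŷ = -4 + 11·6 = 62; r = 64.7 − 62 = 2.7
N=7: ŷ = -4 + 11·7 = 73; r = 73.7 − 73 = 0.7
N=8: ŷ = -4 + 11·8 = 84; r = 82.2 − 84 = -1.8
Signs: − + + − − + + −
Runs: −×1, +×2, −×2, +×2, −×1 → 5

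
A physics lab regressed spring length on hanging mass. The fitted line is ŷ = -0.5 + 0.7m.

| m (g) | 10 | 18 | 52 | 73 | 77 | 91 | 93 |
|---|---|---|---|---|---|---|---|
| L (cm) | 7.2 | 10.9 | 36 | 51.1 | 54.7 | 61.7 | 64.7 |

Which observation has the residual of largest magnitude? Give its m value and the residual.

m=10: ŷ = -0.5 + 0.7·10 = 6.5; e = 7.2 − 6.5 = 0.7
m=18: ŷ = -0.5 + 0.7·18 = 12.1; e = 10.9 − 12.1 = -1.2
m=52: ŷ = -0.5 + 0.7·52 = 35.9; e = 36 − 35.9 = 0.1
m=73: ŷ = -0.5 + 0.7·73 = 50.6; e = 51.1 − 50.6 = 0.5
m=77: ŷ = -0.5 + 0.7·77 = 53.4; e = 54.7 − 53.4 = 1.3
m=91: ŷ = -0.5 + 0.7·91 = 63.2; e = 61.7 − 63.2 = -1.5
m=93: ŷ = -0.5 + 0.7·93 = 64.6; e = 64.7 − 64.6 = 0.1
Largest |e| is 1.5 at m = 91, residual -1.5.

m = 91, e = -1.5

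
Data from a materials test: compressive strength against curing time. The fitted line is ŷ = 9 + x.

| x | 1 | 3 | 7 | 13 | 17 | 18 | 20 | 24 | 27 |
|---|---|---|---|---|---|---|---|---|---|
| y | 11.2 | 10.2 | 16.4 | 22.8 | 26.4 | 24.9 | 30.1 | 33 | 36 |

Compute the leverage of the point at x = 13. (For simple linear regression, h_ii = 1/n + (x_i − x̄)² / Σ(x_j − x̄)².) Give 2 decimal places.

x̄ = (1 + 3 + 7 + 13 + 17 + 18 + 20 + 24 + 27)/9 = 14.4444
Σ(x − x̄)² = 180.753 + 130.975 + 55.4198 + 2.08642 + 6.53086 + 12.642 + 30.8642 + 91.3086 + 157.642 = 668.222
h = 1/9 + (-1.44444)²/668.222 = 0.111111 + 0.00312234 = 0.11

h = 0.11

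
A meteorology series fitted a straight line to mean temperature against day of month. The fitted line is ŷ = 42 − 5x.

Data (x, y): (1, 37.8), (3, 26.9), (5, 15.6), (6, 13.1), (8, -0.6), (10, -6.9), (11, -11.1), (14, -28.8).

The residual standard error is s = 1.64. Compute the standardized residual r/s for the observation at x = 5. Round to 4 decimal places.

-0.8537

ŷ = 42 − 5·5 = 17
r = 15.6 − 17 = -1.4
r/s = -1.4 / 1.64 = -0.8537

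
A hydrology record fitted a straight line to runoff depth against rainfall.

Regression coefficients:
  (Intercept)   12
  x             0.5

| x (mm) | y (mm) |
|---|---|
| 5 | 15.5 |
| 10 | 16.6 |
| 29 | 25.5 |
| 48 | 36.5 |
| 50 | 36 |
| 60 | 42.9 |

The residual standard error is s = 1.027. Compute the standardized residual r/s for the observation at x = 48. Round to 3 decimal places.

0.487

ŷ = 12 + 0.5·48 = 36
r = 36.5 − 36 = 0.5
r/s = 0.5 / 1.027 = 0.487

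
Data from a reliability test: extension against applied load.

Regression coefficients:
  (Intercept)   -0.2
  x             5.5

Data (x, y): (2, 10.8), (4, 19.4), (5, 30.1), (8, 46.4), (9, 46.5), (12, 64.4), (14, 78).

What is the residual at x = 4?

e = -2.4

ŷ = -0.2 + 5.5·4 = 21.8
e = 19.4 − 21.8 = -2.4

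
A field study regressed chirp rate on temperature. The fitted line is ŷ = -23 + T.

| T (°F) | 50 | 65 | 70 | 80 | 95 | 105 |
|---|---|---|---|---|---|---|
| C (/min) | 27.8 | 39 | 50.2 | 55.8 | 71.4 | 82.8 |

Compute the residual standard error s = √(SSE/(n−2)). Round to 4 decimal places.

T=50: ŷ = -23 + 50 = 27; r = 27.8 − 27 = 0.8
T=65: ŷ = -23 + 65 = 42; r = 39 − 42 = -3
T=70: ŷ = -23 + 70 = 47; r = 50.2 − 47 = 3.2
T=80: ŷ = -23 + 80 = 57; r = 55.8 − 57 = -1.2
T=95: ŷ = -23 + 95 = 72; r = 71.4 − 72 = -0.6
T=105: ŷ = -23 + 105 = 82; r = 82.8 − 82 = 0.8
SSE = 0.64 + 9 + 10.24 + 1.44 + 0.36 + 0.64 = 22.32
s = √(22.32/4) = √5.58 ≈ 2.3622

s = 2.3622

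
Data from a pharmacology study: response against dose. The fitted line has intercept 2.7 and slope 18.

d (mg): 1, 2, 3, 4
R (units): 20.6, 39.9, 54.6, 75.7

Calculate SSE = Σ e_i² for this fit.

SSE = 6.86

d=1: ŷ = 2.7 + 18·1 = 20.7; e = 20.6 − 20.7 = -0.1
d=2: ŷ = 2.7 + 18·2 = 38.7; e = 39.9 − 38.7 = 1.2
d=3: ŷ = 2.7 + 18·3 = 56.7; e = 54.6 − 56.7 = -2.1
d=4: ŷ = 2.7 + 18·4 = 74.7; e = 75.7 − 74.7 = 1
SSE = 0.01 + 1.44 + 4.41 + 1 = 6.86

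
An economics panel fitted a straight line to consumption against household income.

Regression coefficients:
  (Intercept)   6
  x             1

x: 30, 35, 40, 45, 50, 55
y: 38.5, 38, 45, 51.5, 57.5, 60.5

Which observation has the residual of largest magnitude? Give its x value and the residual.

x=30: ŷ = 6 + 30 = 36; e = 38.5 − 36 = 2.5
x=35: ŷ = 6 + 35 = 41; e = 38 − 41 = -3
x=40: ŷ = 6 + 40 = 46; e = 45 − 46 = -1
x=45: ŷ = 6 + 45 = 51; e = 51.5 − 51 = 0.5
x=50: ŷ = 6 + 50 = 56; e = 57.5 − 56 = 1.5
x=55: ŷ = 6 + 55 = 61; e = 60.5 − 61 = -0.5
Largest |e| is 3 at x = 35, residual -3.

x = 35, e = -3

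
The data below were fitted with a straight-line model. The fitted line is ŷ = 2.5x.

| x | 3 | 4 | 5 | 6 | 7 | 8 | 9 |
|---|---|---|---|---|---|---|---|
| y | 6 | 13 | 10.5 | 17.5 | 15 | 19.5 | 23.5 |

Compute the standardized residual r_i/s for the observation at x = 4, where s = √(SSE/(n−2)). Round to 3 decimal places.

x=3: ŷ = 2.5·3 = 7.5; r = 6 − 7.5 = -1.5
x=4: ŷ = 2.5·4 = 10; r = 13 − 10 = 3
x=5: ŷ = 2.5·5 = 12.5; r = 10.5 − 12.5 = -2
x=6: ŷ = 2.5·6 = 15; r = 17.5 − 15 = 2.5
x=7: ŷ = 2.5·7 = 17.5; r = 15 − 17.5 = -2.5
x=8: ŷ = 2.5·8 = 20; r = 19.5 − 20 = -0.5
x=9: ŷ = 2.5·9 = 22.5; r = 23.5 − 22.5 = 1
SSE = 2.25 + 9 + 4 + 6.25 + 6.25 + 0.25 + 1 = 29
s = √(29/5) = 2.40832
r/s = 3 / 2.40832 = 1.246

1.246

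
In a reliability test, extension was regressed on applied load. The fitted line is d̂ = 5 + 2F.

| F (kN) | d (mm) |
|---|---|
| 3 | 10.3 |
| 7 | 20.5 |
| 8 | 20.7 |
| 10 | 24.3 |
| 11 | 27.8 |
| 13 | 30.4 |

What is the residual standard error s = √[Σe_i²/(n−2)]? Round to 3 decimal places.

s = 1.039

F=3: d̂ = 5 + 2·3 = 11; e = 10.3 − 11 = -0.7
F=7: d̂ = 5 + 2·7 = 19; e = 20.5 − 19 = 1.5
F=8: d̂ = 5 + 2·8 = 21; e = 20.7 − 21 = -0.3
F=10: d̂ = 5 + 2·10 = 25; e = 24.3 − 25 = -0.7
F=11: d̂ = 5 + 2·11 = 27; e = 27.8 − 27 = 0.8
F=13: d̂ = 5 + 2·13 = 31; e = 30.4 − 31 = -0.6
SSE = 0.49 + 2.25 + 0.09 + 0.49 + 0.64 + 0.36 = 4.32
s = √(4.32/4) = √1.08 ≈ 1.039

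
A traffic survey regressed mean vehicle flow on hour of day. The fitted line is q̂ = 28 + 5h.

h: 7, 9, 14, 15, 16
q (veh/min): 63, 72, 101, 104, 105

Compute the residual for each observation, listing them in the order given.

0, -1, 3, 1, -3

h=7: q̂ = 28 + 5·7 = 63; r = 63 − 63 = 0
h=9: q̂ = 28 + 5·9 = 73; r = 72 − 73 = -1
h=14: q̂ = 28 + 5·14 = 98; r = 101 − 98 = 3
h=15: q̂ = 28 + 5·15 = 103; r = 104 − 103 = 1
h=16: q̂ = 28 + 5·16 = 108; r = 105 − 108 = -3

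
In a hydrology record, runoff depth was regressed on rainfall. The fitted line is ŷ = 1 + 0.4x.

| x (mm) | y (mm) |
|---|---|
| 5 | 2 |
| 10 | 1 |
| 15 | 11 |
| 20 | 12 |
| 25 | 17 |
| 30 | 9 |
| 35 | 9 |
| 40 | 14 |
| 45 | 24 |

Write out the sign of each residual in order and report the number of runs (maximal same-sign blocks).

x=5: ŷ = 1 + 0.4·5 = 3; r = 2 − 3 = -1
x=10: ŷ = 1 + 0.4·10 = 5; r = 1 − 5 = -4
x=15: ŷ = 1 + 0.4·15 = 7; r = 11 − 7 = 4
x=20: ŷ = 1 + 0.4·20 = 9; r = 12 − 9 = 3
x=25: ŷ = 1 + 0.4·25 = 11; r = 17 − 11 = 6
x=30: ŷ = 1 + 0.4·30 = 13; r = 9 − 13 = -4
x=35: ŷ = 1 + 0.4·35 = 15; r = 9 − 15 = -6
x=40: ŷ = 1 + 0.4·40 = 17; r = 14 − 17 = -3
x=45: ŷ = 1 + 0.4·45 = 19; r = 24 − 19 = 5
Signs: − − + + + − − − +
Runs: −×2, +×3, −×3, +×1 → 4

4 runs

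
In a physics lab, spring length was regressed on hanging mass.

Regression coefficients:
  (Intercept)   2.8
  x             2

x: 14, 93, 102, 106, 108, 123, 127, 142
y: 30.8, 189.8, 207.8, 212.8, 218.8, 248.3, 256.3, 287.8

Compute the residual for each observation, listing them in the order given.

0, 1, 1, -2, 0, -0.5, -0.5, 1

x=14: ŷ = 2.8 + 2·14 = 30.8; r = 30.8 − 30.8 = 0
x=93: ŷ = 2.8 + 2·93 = 188.8; r = 189.8 − 188.8 = 1
x=102: ŷ = 2.8 + 2·102 = 206.8; r = 207.8 − 206.8 = 1
x=106: ŷ = 2.8 + 2·106 = 214.8; r = 212.8 − 214.8 = -2
x=108: ŷ = 2.8 + 2·108 = 218.8; r = 218.8 − 218.8 = 0
x=123: ŷ = 2.8 + 2·123 = 248.8; r = 248.3 − 248.8 = -0.5
x=127: ŷ = 2.8 + 2·127 = 256.8; r = 256.3 − 256.8 = -0.5
x=142: ŷ = 2.8 + 2·142 = 286.8; r = 287.8 − 286.8 = 1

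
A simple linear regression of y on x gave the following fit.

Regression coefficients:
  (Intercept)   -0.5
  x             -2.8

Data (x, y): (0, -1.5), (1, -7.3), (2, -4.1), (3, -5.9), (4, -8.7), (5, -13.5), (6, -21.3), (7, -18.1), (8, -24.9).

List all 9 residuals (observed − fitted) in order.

x=0: ŷ = -0.5 − 2.8·0 = -0.5; e = -1.5 − (-0.5) = -1
x=1: ŷ = -0.5 − 2.8·1 = -3.3; e = -7.3 − (-3.3) = -4
x=2: ŷ = -0.5 − 2.8·2 = -6.1; e = -4.1 − (-6.1) = 2
x=3: ŷ = -0.5 − 2.8·3 = -8.9; e = -5.9 − (-8.9) = 3
x=4: ŷ = -0.5 − 2.8·4 = -11.7; e = -8.7 − (-11.7) = 3
x=5: ŷ = -0.5 − 2.8·5 = -14.5; e = -13.5 − (-14.5) = 1
x=6: ŷ = -0.5 − 2.8·6 = -17.3; e = -21.3 − (-17.3) = -4
x=7: ŷ = -0.5 − 2.8·7 = -20.1; e = -18.1 − (-20.1) = 2
x=8: ŷ = -0.5 − 2.8·8 = -22.9; e = -24.9 − (-22.9) = -2

-1, -4, 2, 3, 3, 1, -4, 2, -2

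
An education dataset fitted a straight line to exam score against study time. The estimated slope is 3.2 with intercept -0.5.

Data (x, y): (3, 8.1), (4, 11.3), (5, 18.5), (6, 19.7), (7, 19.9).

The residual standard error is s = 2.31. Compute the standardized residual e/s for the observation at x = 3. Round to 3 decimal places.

ŷ = -0.5 + 3.2·3 = 9.1
e = 8.1 − 9.1 = -1
e/s = -1 / 2.31 = -0.433

-0.433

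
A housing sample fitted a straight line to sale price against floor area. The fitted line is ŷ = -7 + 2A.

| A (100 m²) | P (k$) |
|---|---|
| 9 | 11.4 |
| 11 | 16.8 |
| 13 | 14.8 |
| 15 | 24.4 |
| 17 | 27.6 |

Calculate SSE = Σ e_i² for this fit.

SSE = 23.36

A=9: ŷ = -7 + 2·9 = 11; e = 11.4 − 11 = 0.4
A=11: ŷ = -7 + 2·11 = 15; e = 16.8 − 15 = 1.8
A=13: ŷ = -7 + 2·13 = 19; e = 14.8 − 19 = -4.2
A=15: ŷ = -7 + 2·15 = 23; e = 24.4 − 23 = 1.4
A=17: ŷ = -7 + 2·17 = 27; e = 27.6 − 27 = 0.6
SSE = 0.16 + 3.24 + 17.64 + 1.96 + 0.36 = 23.36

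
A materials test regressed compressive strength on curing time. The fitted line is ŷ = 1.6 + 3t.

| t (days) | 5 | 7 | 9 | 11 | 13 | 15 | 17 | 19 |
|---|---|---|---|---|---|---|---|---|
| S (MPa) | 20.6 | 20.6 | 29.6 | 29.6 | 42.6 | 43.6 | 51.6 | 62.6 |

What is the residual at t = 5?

e = 4

ŷ = 1.6 + 3·5 = 16.6
e = 20.6 − 16.6 = 4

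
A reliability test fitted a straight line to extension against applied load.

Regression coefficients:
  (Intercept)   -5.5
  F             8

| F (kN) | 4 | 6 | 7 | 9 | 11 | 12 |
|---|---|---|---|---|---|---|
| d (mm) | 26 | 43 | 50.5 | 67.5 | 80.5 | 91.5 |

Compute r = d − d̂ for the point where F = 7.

r = 0

d̂ = -5.5 + 8·7 = 50.5
r = 50.5 − 50.5 = 0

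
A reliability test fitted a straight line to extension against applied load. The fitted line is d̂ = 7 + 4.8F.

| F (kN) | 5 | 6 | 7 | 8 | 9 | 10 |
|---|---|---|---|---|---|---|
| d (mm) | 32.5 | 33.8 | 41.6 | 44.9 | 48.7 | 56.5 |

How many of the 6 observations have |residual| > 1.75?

F=5: d̂ = 7 + 4.8·5 = 31; e = 32.5 − 31 = 1.5
F=6: d̂ = 7 + 4.8·6 = 35.8; e = 33.8 − 35.8 = -2
F=7: d̂ = 7 + 4.8·7 = 40.6; e = 41.6 − 40.6 = 1
F=8: d̂ = 7 + 4.8·8 = 45.4; e = 44.9 − 45.4 = -0.5
F=9: d̂ = 7 + 4.8·9 = 50.2; e = 48.7 − 50.2 = -1.5
F=10: d̂ = 7 + 4.8·10 = 55; e = 56.5 − 55 = 1.5
|e| > 1.75: F=6 (|e|=2) → 1

1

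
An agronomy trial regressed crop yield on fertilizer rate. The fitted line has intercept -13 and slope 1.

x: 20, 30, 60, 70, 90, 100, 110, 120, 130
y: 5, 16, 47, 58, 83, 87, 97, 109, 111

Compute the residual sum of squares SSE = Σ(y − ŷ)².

SSE = 82

x=20: ŷ = -13 + 20 = 7; e = 5 − 7 = -2
x=30: ŷ = -13 + 30 = 17; e = 16 − 17 = -1
x=60: ŷ = -13 + 60 = 47; e = 47 − 47 = 0
x=70: ŷ = -13 + 70 = 57; e = 58 − 57 = 1
x=90: ŷ = -13 + 90 = 77; e = 83 − 77 = 6
x=100: ŷ = -13 + 100 = 87; e = 87 − 87 = 0
x=110: ŷ = -13 + 110 = 97; e = 97 − 97 = 0
x=120: ŷ = -13 + 120 = 107; e = 109 − 107 = 2
x=130: ŷ = -13 + 130 = 117; e = 111 − 117 = -6
SSE = 4 + 1 + 0 + 1 + 36 + 0 + 0 + 4 + 36 = 82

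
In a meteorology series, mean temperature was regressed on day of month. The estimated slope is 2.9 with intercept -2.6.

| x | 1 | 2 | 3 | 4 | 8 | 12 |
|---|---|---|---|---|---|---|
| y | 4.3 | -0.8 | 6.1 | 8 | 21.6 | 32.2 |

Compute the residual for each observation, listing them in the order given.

4, -4, 0, -1, 1, 0

x=1: ŷ = -2.6 + 2.9·1 = 0.3; e = 4.3 − 0.3 = 4
x=2: ŷ = -2.6 + 2.9·2 = 3.2; e = -0.8 − 3.2 = -4
x=3: ŷ = -2.6 + 2.9·3 = 6.1; e = 6.1 − 6.1 = 0
x=4: ŷ = -2.6 + 2.9·4 = 9; e = 8 − 9 = -1
x=8: ŷ = -2.6 + 2.9·8 = 20.6; e = 21.6 − 20.6 = 1
x=12: ŷ = -2.6 + 2.9·12 = 32.2; e = 32.2 − 32.2 = 0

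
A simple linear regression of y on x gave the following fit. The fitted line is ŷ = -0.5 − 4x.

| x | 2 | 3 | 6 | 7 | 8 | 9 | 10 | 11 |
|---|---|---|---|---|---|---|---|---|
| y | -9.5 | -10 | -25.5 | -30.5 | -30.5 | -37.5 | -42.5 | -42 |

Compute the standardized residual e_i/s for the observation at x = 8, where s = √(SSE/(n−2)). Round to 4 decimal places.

0.9342

x=2: ŷ = -0.5 − 4·2 = -8.5; e = -9.5 − (-8.5) = -1
x=3: ŷ = -0.5 − 4·3 = -12.5; e = -10 − (-12.5) = 2.5
x=6: ŷ = -0.5 − 4·6 = -24.5; e = -25.5 − (-24.5) = -1
x=7: ŷ = -0.5 − 4·7 = -28.5; e = -30.5 − (-28.5) = -2
x=8: ŷ = -0.5 − 4·8 = -32.5; e = -30.5 − (-32.5) = 2
x=9: ŷ = -0.5 − 4·9 = -36.5; e = -37.5 − (-36.5) = -1
x=10: ŷ = -0.5 − 4·10 = -40.5; e = -42.5 − (-40.5) = -2
x=11: ŷ = -0.5 − 4·11 = -44.5; e = -42 − (-44.5) = 2.5
SSE = 1 + 6.25 + 1 + 4 + 4 + 1 + 4 + 6.25 = 27.5
s = √(27.5/6) = 2.14087
e/s = 2 / 2.14087 = 0.9342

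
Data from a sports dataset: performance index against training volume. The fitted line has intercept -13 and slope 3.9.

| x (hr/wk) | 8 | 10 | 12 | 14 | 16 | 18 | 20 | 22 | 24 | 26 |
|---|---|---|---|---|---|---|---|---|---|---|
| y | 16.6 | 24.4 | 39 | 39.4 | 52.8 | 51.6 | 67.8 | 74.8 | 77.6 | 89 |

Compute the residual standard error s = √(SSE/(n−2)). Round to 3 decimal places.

x=8: ŷ = -13 + 3.9·8 = 18.2; e = 16.6 − 18.2 = -1.6
x=10: ŷ = -13 + 3.9·10 = 26; e = 24.4 − 26 = -1.6
x=12: ŷ = -13 + 3.9·12 = 33.8; e = 39 − 33.8 = 5.2
x=14: ŷ = -13 + 3.9·14 = 41.6; e = 39.4 − 41.6 = -2.2
x=16: ŷ = -13 + 3.9·16 = 49.4; e = 52.8 − 49.4 = 3.4
x=18: ŷ = -13 + 3.9·18 = 57.2; e = 51.6 − 57.2 = -5.6
x=20: ŷ = -13 + 3.9·20 = 65; e = 67.8 − 65 = 2.8
x=22: ŷ = -13 + 3.9·22 = 72.8; e = 74.8 − 72.8 = 2
x=24: ŷ = -13 + 3.9·24 = 80.6; e = 77.6 − 80.6 = -3
x=26: ŷ = -13 + 3.9·26 = 88.4; e = 89 − 88.4 = 0.6
SSE = 2.56 + 2.56 + 27.04 + 4.84 + 11.56 + 31.36 + 7.84 + 4 + 9 + 0.36 = 101.12
s = √(101.12/8) = √12.64 ≈ 3.555

s = 3.555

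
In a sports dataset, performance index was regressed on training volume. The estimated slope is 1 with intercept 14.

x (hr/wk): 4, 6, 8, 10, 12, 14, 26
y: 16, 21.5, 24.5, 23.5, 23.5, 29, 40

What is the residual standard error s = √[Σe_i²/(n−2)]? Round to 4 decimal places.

s = 2.0000

x=4: ŷ = 14 + 4 = 18; e = 16 − 18 = -2
x=6: ŷ = 14 + 6 = 20; e = 21.5 − 20 = 1.5
x=8: ŷ = 14 + 8 = 22; e = 24.5 − 22 = 2.5
x=10: ŷ = 14 + 10 = 24; e = 23.5 − 24 = -0.5
x=12: ŷ = 14 + 12 = 26; e = 23.5 − 26 = -2.5
x=14: ŷ = 14 + 14 = 28; e = 29 − 28 = 1
x=26: ŷ = 14 + 26 = 40; e = 40 − 40 = 0
SSE = 4 + 2.25 + 6.25 + 0.25 + 6.25 + 1 + 0 = 20
s = √(20/5) = √4 ≈ 2.0000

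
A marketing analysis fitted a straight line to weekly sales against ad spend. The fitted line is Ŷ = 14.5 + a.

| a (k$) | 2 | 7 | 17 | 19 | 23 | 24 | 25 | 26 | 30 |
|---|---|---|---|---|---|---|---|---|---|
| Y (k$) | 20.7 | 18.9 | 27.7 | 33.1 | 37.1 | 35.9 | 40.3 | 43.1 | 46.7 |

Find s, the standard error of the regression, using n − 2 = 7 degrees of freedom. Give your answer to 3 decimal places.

s = 2.882

a=2: Ŷ = 14.5 + 2 = 16.5; r = 20.7 − 16.5 = 4.2
a=7: Ŷ = 14.5 + 7 = 21.5; r = 18.9 − 21.5 = -2.6
a=17: Ŷ = 14.5 + 17 = 31.5; r = 27.7 − 31.5 = -3.8
a=19: Ŷ = 14.5 + 19 = 33.5; r = 33.1 − 33.5 = -0.4
a=23: Ŷ = 14.5 + 23 = 37.5; r = 37.1 − 37.5 = -0.4
a=24: Ŷ = 14.5 + 24 = 38.5; r = 35.9 − 38.5 = -2.6
a=25: Ŷ = 14.5 + 25 = 39.5; r = 40.3 − 39.5 = 0.8
a=26: Ŷ = 14.5 + 26 = 40.5; r = 43.1 − 40.5 = 2.6
a=30: Ŷ = 14.5 + 30 = 44.5; r = 46.7 − 44.5 = 2.2
SSE = 17.64 + 6.76 + 14.44 + 0.16 + 0.16 + 6.76 + 0.64 + 6.76 + 4.84 = 58.16
s = √(58.16/7) = √8.30857 ≈ 2.882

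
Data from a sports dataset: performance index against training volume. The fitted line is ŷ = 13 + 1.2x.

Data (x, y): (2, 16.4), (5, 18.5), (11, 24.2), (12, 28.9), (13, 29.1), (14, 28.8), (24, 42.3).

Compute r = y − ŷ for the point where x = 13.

ŷ = 13 + 1.2·13 = 28.6
r = 29.1 − 28.6 = 0.5

r = 0.5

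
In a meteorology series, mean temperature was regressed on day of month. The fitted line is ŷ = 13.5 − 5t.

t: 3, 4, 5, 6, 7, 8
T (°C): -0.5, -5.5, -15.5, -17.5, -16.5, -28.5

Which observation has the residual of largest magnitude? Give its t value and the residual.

t = 7, e = 5

t=3: ŷ = 13.5 − 5·3 = -1.5; e = -0.5 − (-1.5) = 1
t=4: ŷ = 13.5 − 5·4 = -6.5; e = -5.5 − (-6.5) = 1
t=5: ŷ = 13.5 − 5·5 = -11.5; e = -15.5 − (-11.5) = -4
t=6: ŷ = 13.5 − 5·6 = -16.5; e = -17.5 − (-16.5) = -1
t=7: ŷ = 13.5 − 5·7 = -21.5; e = -16.5 − (-21.5) = 5
t=8: ŷ = 13.5 − 5·8 = -26.5; e = -28.5 − (-26.5) = -2
Largest |e| is 5 at t = 7, residual 5.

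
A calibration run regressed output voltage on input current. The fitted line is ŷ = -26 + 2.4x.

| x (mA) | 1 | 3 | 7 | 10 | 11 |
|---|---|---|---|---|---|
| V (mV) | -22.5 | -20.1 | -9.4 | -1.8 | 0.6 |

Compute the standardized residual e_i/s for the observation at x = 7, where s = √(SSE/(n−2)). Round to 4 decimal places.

x=1: ŷ = -26 + 2.4·1 = -23.6; e = -22.5 − (-23.6) = 1.1
x=3: ŷ = -26 + 2.4·3 = -18.8; e = -20.1 − (-18.8) = -1.3
x=7: ŷ = -26 + 2.4·7 = -9.2; e = -9.4 − (-9.2) = -0.2
x=10: ŷ = -26 + 2.4·10 = -2; e = -1.8 − (-2) = 0.2
x=11: ŷ = -26 + 2.4·11 = 0.4; e = 0.6 − 0.4 = 0.2
SSE = 1.21 + 1.69 + 0.04 + 0.04 + 0.04 = 3.02
s = √(3.02/3) = 1.00333
e/s = -0.2 / 1.00333 = -0.1993

-0.1993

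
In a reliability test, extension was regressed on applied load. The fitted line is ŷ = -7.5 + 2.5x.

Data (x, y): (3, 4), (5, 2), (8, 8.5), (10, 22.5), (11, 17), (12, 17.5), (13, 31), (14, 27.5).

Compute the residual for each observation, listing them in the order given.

4, -3, -4, 5, -3, -5, 6, 0

x=3: ŷ = -7.5 + 2.5·3 = 0; r = 4 − 0 = 4
x=5: ŷ = -7.5 + 2.5·5 = 5; r = 2 − 5 = -3
x=8: ŷ = -7.5 + 2.5·8 = 12.5; r = 8.5 − 12.5 = -4
x=10: ŷ = -7.5 + 2.5·10 = 17.5; r = 22.5 − 17.5 = 5
x=11: ŷ = -7.5 + 2.5·11 = 20; r = 17 − 20 = -3
x=12: ŷ = -7.5 + 2.5·12 = 22.5; r = 17.5 − 22.5 = -5
x=13: ŷ = -7.5 + 2.5·13 = 25; r = 31 − 25 = 6
x=14: ŷ = -7.5 + 2.5·14 = 27.5; r = 27.5 − 27.5 = 0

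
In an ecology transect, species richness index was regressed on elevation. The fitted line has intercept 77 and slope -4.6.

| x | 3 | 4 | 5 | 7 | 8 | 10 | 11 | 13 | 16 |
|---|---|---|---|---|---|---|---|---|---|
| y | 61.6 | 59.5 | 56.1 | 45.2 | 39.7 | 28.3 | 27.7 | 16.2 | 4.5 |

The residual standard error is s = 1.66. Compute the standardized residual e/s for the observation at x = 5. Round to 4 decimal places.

ŷ = 77 − 4.6·5 = 54
e = 56.1 − 54 = 2.1
e/s = 2.1 / 1.66 = 1.2651

1.2651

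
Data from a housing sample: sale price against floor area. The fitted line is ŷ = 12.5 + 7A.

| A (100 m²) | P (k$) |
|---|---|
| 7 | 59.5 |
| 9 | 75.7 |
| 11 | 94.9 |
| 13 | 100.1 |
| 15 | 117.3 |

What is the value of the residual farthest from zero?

A=7: ŷ = 12.5 + 7·7 = 61.5; e = 59.5 − 61.5 = -2
A=9: ŷ = 12.5 + 7·9 = 75.5; e = 75.7 − 75.5 = 0.2
A=11: ŷ = 12.5 + 7·11 = 89.5; e = 94.9 − 89.5 = 5.4
A=13: ŷ = 12.5 + 7·13 = 103.5; e = 100.1 − 103.5 = -3.4
A=15: ŷ = 12.5 + 7·15 = 117.5; e = 117.3 − 117.5 = -0.2
Largest |e| is 5.4 at A = 11, residual 5.4.

e = 5.4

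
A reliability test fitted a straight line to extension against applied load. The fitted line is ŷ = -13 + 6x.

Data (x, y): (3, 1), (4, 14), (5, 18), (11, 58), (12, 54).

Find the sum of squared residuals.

x=3: ŷ = -13 + 6·3 = 5; r = 1 − 5 = -4
x=4: ŷ = -13 + 6·4 = 11; r = 14 − 11 = 3
x=5: ŷ = -13 + 6·5 = 17; r = 18 − 17 = 1
x=11: ŷ = -13 + 6·11 = 53; r = 58 − 53 = 5
x=12: ŷ = -13 + 6·12 = 59; r = 54 − 59 = -5
SSE = 16 + 9 + 1 + 25 + 25 = 76

SSE = 76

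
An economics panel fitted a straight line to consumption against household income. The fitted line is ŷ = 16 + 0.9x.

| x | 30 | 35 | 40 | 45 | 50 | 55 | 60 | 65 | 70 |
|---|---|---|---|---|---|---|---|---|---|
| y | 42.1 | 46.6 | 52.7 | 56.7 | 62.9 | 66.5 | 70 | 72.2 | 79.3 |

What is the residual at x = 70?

ŷ = 16 + 0.9·70 = 79
r = 79.3 − 79 = 0.3

r = 0.3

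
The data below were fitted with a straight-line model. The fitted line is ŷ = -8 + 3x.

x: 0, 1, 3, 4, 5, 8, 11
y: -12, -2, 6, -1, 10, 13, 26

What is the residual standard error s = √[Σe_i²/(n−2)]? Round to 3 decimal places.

x=0: ŷ = -8 + 3·0 = -8; e = -12 − (-8) = -4
x=1: ŷ = -8 + 3·1 = -5; e = -2 − (-5) = 3
x=3: ŷ = -8 + 3·3 = 1; e = 6 − 1 = 5
x=4: ŷ = -8 + 3·4 = 4; e = -1 − 4 = -5
x=5: ŷ = -8 + 3·5 = 7; e = 10 − 7 = 3
x=8: ŷ = -8 + 3·8 = 16; e = 13 − 16 = -3
x=11: ŷ = -8 + 3·11 = 25; e = 26 − 25 = 1
SSE = 16 + 9 + 25 + 25 + 9 + 9 + 1 = 94
s = √(94/5) = √18.8 ≈ 4.336

s = 4.336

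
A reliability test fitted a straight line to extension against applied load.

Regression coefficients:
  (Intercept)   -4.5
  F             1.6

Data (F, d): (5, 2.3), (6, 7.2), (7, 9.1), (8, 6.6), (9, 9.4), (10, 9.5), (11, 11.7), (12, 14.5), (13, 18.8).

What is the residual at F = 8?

e = -1.7

ŷ = -4.5 + 1.6·8 = 8.3
e = 6.6 − 8.3 = -1.7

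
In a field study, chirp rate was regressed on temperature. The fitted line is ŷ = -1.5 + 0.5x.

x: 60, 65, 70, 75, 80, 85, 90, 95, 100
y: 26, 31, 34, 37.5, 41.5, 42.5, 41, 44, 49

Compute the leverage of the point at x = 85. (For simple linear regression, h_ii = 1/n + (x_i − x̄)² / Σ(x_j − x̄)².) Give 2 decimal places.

h = 0.13

x̄ = (60 + 65 + 70 + 75 + 80 + 85 + 90 + 95 + 100)/9 = 80
Σ(x − x̄)² = 400 + 225 + 100 + 25 + 0 + 25 + 100 + 225 + 400 = 1500
h = 1/9 + (5)²/1500 = 0.111111 + 0.0166667 = 0.13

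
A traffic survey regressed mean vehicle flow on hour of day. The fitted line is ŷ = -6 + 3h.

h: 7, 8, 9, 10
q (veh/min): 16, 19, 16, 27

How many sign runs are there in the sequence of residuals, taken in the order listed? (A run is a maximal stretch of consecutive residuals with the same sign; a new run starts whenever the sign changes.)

h=7: ŷ = -6 + 3·7 = 15; e = 16 − 15 = 1
h=8: ŷ = -6 + 3·8 = 18; e = 19 − 18 = 1
h=9: ŷ = -6 + 3·9 = 21; e = 16 − 21 = -5
h=10: ŷ = -6 + 3·10 = 24; e = 27 − 24 = 3
Signs: + + − +
Runs: +×2, −×1, +×1 → 3

3 runs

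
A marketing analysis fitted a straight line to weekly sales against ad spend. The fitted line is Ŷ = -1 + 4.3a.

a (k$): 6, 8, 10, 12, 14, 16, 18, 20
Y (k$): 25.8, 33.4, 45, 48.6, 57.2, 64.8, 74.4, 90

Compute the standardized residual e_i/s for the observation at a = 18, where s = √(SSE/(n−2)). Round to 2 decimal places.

-0.65

a=6: Ŷ = -1 + 4.3·6 = 24.8; e = 25.8 − 24.8 = 1
a=8: Ŷ = -1 + 4.3·8 = 33.4; e = 33.4 − 33.4 = 0
a=10: Ŷ = -1 + 4.3·10 = 42; e = 45 − 42 = 3
a=12: Ŷ = -1 + 4.3·12 = 50.6; e = 48.6 − 50.6 = -2
a=14: Ŷ = -1 + 4.3·14 = 59.2; e = 57.2 − 59.2 = -2
a=16: Ŷ = -1 + 4.3·16 = 67.8; e = 64.8 − 67.8 = -3
a=18: Ŷ = -1 + 4.3·18 = 76.4; e = 74.4 − 76.4 = -2
a=20: Ŷ = -1 + 4.3·20 = 85; e = 90 − 85 = 5
SSE = 1 + 0 + 9 + 4 + 4 + 9 + 4 + 25 = 56
s = √(56/6) = 3.05505
e/s = -2 / 3.05505 = -0.65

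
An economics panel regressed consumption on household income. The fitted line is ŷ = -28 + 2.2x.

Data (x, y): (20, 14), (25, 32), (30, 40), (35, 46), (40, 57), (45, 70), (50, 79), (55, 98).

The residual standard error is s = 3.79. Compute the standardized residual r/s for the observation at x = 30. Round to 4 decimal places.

0.5277

ŷ = -28 + 2.2·30 = 38
r = 40 − 38 = 2
r/s = 2 / 3.79 = 0.5277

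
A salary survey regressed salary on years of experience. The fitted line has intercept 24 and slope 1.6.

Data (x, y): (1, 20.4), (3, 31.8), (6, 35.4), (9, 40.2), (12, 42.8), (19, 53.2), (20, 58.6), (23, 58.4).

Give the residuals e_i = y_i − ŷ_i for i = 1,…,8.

x=1: ŷ = 24 + 1.6·1 = 25.6; e = 20.4 − 25.6 = -5.2
x=3: ŷ = 24 + 1.6·3 = 28.8; e = 31.8 − 28.8 = 3
x=6: ŷ = 24 + 1.6·6 = 33.6; e = 35.4 − 33.6 = 1.8
x=9: ŷ = 24 + 1.6·9 = 38.4; e = 40.2 − 38.4 = 1.8
x=12: ŷ = 24 + 1.6·12 = 43.2; e = 42.8 − 43.2 = -0.4
x=19: ŷ = 24 + 1.6·19 = 54.4; e = 53.2 − 54.4 = -1.2
x=20: ŷ = 24 + 1.6·20 = 56; e = 58.6 − 56 = 2.6
x=23: ŷ = 24 + 1.6·23 = 60.8; e = 58.4 − 60.8 = -2.4

-5.2, 3, 1.8, 1.8, -0.4, -1.2, 2.6, -2.4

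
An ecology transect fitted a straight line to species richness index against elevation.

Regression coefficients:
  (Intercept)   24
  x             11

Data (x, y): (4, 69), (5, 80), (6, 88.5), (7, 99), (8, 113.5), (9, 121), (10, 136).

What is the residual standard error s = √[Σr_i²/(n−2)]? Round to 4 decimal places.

s = 1.9235

x=4: ŷ = 24 + 11·4 = 68; r = 69 − 68 = 1
x=5: ŷ = 24 + 11·5 = 79; r = 80 − 79 = 1
x=6: ŷ = 24 + 11·6 = 90; r = 88.5 − 90 = -1.5
x=7: ŷ = 24 + 11·7 = 101; r = 99 − 101 = -2
x=8: ŷ = 24 + 11·8 = 112; r = 113.5 − 112 = 1.5
x=9: ŷ = 24 + 11·9 = 123; r = 121 − 123 = -2
x=10: ŷ = 24 + 11·10 = 134; r = 136 − 134 = 2
SSE = 1 + 1 + 2.25 + 4 + 2.25 + 4 + 4 = 18.5
s = √(18.5/5) = √3.7 ≈ 1.9235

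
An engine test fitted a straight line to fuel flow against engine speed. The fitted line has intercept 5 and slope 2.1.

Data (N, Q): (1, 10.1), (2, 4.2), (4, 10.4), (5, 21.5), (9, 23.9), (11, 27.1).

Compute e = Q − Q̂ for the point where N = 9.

Q̂ = 5 + 2.1·9 = 23.9
e = 23.9 − 23.9 = 0

e = 0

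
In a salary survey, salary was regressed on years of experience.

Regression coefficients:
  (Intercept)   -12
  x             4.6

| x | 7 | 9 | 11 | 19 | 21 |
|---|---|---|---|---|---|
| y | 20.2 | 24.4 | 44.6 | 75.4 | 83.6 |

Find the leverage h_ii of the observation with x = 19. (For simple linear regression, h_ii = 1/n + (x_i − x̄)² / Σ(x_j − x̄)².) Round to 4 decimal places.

h = 0.4021

x̄ = (7 + 9 + 11 + 19 + 21)/5 = 13.4
Σ(x − x̄)² = 40.96 + 19.36 + 5.76 + 31.36 + 57.76 = 155.2
h = 1/5 + (5.6)²/155.2 = 0.2 + 0.202062 = 0.4021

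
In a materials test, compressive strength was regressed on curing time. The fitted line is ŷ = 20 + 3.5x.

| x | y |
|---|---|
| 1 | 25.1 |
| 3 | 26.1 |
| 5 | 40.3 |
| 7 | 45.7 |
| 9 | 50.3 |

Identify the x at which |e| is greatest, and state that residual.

x=1: ŷ = 20 + 3.5·1 = 23.5; e = 25.1 − 23.5 = 1.6
x=3: ŷ = 20 + 3.5·3 = 30.5; e = 26.1 − 30.5 = -4.4
x=5: ŷ = 20 + 3.5·5 = 37.5; e = 40.3 − 37.5 = 2.8
x=7: ŷ = 20 + 3.5·7 = 44.5; e = 45.7 − 44.5 = 1.2
x=9: ŷ = 20 + 3.5·9 = 51.5; e = 50.3 − 51.5 = -1.2
Largest |e| is 4.4 at x = 3, residual -4.4.

x = 3, e = -4.4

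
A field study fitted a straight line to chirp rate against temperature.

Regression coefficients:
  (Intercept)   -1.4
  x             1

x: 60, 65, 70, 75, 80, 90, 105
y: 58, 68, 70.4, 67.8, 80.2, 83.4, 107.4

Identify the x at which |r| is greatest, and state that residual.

x = 75, r = -5.8

x=60: ŷ = -1.4 + 60 = 58.6; r = 58 − 58.6 = -0.6
x=65: ŷ = -1.4 + 65 = 63.6; r = 68 − 63.6 = 4.4
x=70: ŷ = -1.4 + 70 = 68.6; r = 70.4 − 68.6 = 1.8
x=75: ŷ = -1.4 + 75 = 73.6; r = 67.8 − 73.6 = -5.8
x=80: ŷ = -1.4 + 80 = 78.6; r = 80.2 − 78.6 = 1.6
x=90: ŷ = -1.4 + 90 = 88.6; r = 83.4 − 88.6 = -5.2
x=105: ŷ = -1.4 + 105 = 103.6; r = 107.4 − 103.6 = 3.8
Largest |r| is 5.8 at x = 75, residual -5.8.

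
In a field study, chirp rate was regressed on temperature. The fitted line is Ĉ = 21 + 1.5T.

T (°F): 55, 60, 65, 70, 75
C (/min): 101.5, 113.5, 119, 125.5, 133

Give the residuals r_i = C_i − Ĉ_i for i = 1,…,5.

T=55: Ĉ = 21 + 1.5·55 = 103.5; r = 101.5 − 103.5 = -2
T=60: Ĉ = 21 + 1.5·60 = 111; r = 113.5 − 111 = 2.5
T=65: Ĉ = 21 + 1.5·65 = 118.5; r = 119 − 118.5 = 0.5
T=70: Ĉ = 21 + 1.5·70 = 126; r = 125.5 − 126 = -0.5
T=75: Ĉ = 21 + 1.5·75 = 133.5; r = 133 − 133.5 = -0.5

-2, 2.5, 0.5, -0.5, -0.5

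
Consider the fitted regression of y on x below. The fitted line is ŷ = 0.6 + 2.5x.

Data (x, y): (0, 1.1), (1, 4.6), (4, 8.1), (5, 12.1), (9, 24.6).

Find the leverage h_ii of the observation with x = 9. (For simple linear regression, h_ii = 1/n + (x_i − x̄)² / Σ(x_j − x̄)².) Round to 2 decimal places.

x̄ = (0 + 1 + 4 + 5 + 9)/5 = 3.8
Σ(x − x̄)² = 14.44 + 7.84 + 0.04 + 1.44 + 27.04 = 50.8
h = 1/5 + (5.2)²/50.8 = 0.2 + 0.532283 = 0.73

h = 0.73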